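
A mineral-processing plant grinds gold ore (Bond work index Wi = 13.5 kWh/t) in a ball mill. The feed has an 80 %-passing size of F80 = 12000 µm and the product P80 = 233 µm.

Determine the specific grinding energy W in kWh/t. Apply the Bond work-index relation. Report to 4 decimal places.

Bond:  W = 10 Wi (1/√P − 1/√F)
1/√233 = 0.065512;  1/√12000 = 0.009129
W = 10·13.5·(0.065512 − 0.009129) = 7.6118 kWh/t

W = 7.6118 kWh/t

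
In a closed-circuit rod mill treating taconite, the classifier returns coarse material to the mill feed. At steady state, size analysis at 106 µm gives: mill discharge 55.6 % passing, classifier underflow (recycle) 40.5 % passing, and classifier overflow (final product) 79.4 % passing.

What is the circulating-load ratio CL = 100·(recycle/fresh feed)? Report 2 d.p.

Classifier node, passing 106 µm:
d + r·d = r·u + o → r(d−u) = o−d
r = (79.4 − 55.6)/(55.6 − 40.5) = 23.8/15.1 = 1.5762
CL = 100·r = 157.62 %

CL = 157.62 %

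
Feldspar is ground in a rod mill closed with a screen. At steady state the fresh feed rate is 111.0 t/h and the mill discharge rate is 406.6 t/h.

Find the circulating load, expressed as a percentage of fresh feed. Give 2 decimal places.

CL = 266.31 %

M = F + R at steady state, so:
R = M − F = 406.6 − 111.0 = 295.6 t/h
CL = 100·R/F = 100·295.6/111.0 = 266.31 %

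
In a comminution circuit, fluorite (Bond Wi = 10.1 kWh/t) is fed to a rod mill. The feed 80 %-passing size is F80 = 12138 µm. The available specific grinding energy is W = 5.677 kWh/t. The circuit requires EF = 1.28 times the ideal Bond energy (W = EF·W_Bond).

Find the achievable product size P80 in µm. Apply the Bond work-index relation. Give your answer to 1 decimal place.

P80 = 356.1 µm

Bond: W = 10·Wi·(1/√P80 − 1/√F80)
W_Bond = W / EF = 5.677 / 1.28 = 4.4352 kWh/t
⇒ 1/√P80 = W_Bond/(10·Wi) + 1/√F80
  = 4.4352/(10·10.1) + 1/√12138 = 0.043912 + 0.009077 = 0.052989
P80 = (1/0.052989)² = 18.8718² = 356.14 µm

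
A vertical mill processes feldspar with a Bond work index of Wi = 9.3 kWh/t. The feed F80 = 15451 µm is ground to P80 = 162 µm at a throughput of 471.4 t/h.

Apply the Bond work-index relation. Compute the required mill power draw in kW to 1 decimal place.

Bond:  W = 10 Wi (1/√P − 1/√F)
W = 10·9.3·(1/√162 − 1/√15451) = 10·9.3·(0.070523) = 6.5586 kWh/t
Power = W × throughput = 6.5586 kWh/t × 471.4 t/h = 3091.7 kW

P = 3091.7 kW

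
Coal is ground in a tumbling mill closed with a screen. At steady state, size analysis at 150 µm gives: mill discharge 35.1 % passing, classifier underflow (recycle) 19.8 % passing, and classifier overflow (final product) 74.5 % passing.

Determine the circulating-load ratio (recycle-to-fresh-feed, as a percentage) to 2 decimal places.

CL = 257.52 %

Two-product formula at 150 µm:
r = (o − d)/(d − u)
r = (74.5 − 35.1)/(35.1 − 19.8) = 39.4/15.3 = 2.5752
CL = 100·r = 257.52 %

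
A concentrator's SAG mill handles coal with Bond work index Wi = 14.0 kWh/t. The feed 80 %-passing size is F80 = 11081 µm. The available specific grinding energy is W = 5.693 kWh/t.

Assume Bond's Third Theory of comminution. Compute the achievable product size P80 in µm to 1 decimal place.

P80 = 397.4 µm

Bond:  W = 10 Wi (1/√P − 1/√F)
P80^(−½) = W/(10 Wi) + F80^(−½)
  = 5.6930/(10·14.0) + 1/√11081 = 0.040664 + 0.009500 = 0.050164
P80 = (1/0.050164)² = 19.9346² = 397.39 µm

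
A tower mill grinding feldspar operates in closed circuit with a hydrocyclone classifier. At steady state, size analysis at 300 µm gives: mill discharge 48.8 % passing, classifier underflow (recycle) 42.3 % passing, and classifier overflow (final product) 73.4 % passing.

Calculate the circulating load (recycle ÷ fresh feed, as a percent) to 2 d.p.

CL = 378.46 %

Two-product formula at 300 µm:
Fd + Rd = Ru + Fo ⇒ R/F = (o−d)/(d−u)
r = (73.4 − 48.8)/(48.8 − 42.3) = 24.6/6.5 = 3.7846
CL = 100·r = 378.46 %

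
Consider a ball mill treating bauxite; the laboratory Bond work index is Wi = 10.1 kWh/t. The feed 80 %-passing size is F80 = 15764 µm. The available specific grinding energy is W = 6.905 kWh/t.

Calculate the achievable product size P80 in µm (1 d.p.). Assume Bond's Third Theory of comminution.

P80 = 171.6 µm

Bond: W = 10·Wi·(1/√P80 − 1/√F80)
⇒ 1/√P80 = W/(10·Wi) + 1/√F80
  = 6.9050/(10·10.1) + 1/√15764 = 0.068366 + 0.007965 = 0.076331
P80 = (1/0.076331)² = 13.1008² = 171.63 µm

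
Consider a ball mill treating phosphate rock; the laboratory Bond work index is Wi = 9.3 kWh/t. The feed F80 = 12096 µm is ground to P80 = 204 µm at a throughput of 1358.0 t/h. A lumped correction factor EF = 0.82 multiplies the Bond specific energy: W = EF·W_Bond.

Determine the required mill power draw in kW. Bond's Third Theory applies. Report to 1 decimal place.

W = 10 Wi (1/√P80 − 1/√F80)  [Bond]
W = 10·9.3·(1/√204 − 1/√12096) = 10·9.3·(0.060922) = 5.6657 kWh/t
Apply correction: 5.6657 × 0.82 = 4.6459 kWh/t
Mill draw = 4.6459 × 1358.0 = 6309.1 kW

P = 6309.1 kW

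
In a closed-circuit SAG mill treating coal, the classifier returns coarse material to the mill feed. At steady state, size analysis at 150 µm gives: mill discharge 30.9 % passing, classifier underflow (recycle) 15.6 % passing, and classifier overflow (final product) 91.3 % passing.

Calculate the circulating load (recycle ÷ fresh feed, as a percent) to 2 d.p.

CL = 394.77 %

Two-product formula at 150 µm:
r = (o − d)/(d − u)
r = (91.3 − 30.9)/(30.9 − 15.6) = 60.4/15.3 = 3.9477
CL = 100·r = 394.77 %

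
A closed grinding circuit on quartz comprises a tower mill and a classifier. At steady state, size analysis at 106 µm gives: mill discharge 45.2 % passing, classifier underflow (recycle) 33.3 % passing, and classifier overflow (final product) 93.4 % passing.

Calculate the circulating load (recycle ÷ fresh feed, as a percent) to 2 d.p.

Classifier node, passing 106 µm:
(1+r)d = ru + o → r = (o−d)/(d−u)
r = (93.4 − 45.2)/(45.2 − 33.3) = 48.2/11.9 = 4.0504
CL = 100·r = 405.04 %

CL = 405.04 %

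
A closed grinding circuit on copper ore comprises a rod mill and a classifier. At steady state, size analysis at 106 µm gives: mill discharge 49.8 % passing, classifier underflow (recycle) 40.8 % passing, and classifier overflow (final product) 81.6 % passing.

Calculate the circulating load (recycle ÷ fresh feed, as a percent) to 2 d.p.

Balance %-passing 106 µm (r = R/F):
(1+r)·d = r·u + o ⇒ r = (o−d)/(d−u)
r = (81.6 − 49.8)/(49.8 − 40.8) = 31.8/9.0 = 3.5333
CL = 100·r = 353.33 %

CL = 353.33 %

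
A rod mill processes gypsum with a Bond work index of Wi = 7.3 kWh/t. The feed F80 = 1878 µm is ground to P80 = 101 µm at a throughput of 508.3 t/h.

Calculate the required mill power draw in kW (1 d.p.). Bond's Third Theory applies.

W = 10 Wi / √P80 − 10 Wi / √F80
W = 10·7.3·(1/√101 − 1/√1878) = 10·7.3·(0.076428) = 5.5793 kWh/t
Mill draw = 5.5793 × 508.3 = 2835.9 kW

P = 2835.9 kW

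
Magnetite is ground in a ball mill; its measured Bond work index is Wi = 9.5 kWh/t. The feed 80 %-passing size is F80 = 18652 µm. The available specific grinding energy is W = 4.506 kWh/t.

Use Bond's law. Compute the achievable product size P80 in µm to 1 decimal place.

P80 = 333.6 µm

W = 10·Wi·[P80^(−½) − F80^(−½)]
P80^-0.5 = F80^-0.5 + W/(10 Wi)
  = 4.5060/(10·9.5) + 1/√18652 = 0.047432 + 0.007322 = 0.054754
P80 = (1/0.054754)² = 18.2636² = 333.56 µm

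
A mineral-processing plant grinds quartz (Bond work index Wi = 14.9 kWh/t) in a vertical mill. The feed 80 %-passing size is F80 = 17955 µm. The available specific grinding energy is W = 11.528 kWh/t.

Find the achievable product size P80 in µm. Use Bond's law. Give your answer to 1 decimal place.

W = 10 Wi / √P80 − 10 Wi / √F80
1/√P80 = 1/√F80 + W/(10·Wi)
  = 11.5280/(10·14.9) + 1/√17955 = 0.077369 + 0.007463 = 0.084832
P80 = (1/0.084832)² = 11.7880² = 138.96 µm

P80 = 139.0 µm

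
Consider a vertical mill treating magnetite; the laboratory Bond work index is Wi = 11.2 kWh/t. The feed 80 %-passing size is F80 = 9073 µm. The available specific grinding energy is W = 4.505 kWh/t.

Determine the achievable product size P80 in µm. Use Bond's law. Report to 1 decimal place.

P80 = 388.7 µm

W = 10 Wi / √P80 − 10 Wi / √F80
P80^-0.5 = F80^-0.5 + W/(10 Wi)
  = 4.5050/(10·11.2) + 1/√9073 = 0.040223 + 0.010498 = 0.050722
P80 = (1/0.050722)² = 19.7154² = 388.70 µm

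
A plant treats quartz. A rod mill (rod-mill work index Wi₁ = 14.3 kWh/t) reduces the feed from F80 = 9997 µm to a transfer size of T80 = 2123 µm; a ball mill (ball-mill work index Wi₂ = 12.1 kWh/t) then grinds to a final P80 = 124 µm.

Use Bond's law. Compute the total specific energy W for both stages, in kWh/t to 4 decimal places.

W_Bond = 10·Wi·(1/√P₈₀ − 1/√F₈₀)
Stage 1 (9997→2123 µm, Wi₁=14.3): W₁ = 10·14.3·(0.021703 − 0.010002) = 1.6734 kWh/t
Stage 2 (2123→124 µm, Wi₂=12.1): W₂ = 10·12.1·(0.089803 − 0.021703) = 8.2400 kWh/t
W = W₁ + W₂ = 1.6734 + 8.2400 = 9.9134 kWh/t

W = 9.9134 kWh/t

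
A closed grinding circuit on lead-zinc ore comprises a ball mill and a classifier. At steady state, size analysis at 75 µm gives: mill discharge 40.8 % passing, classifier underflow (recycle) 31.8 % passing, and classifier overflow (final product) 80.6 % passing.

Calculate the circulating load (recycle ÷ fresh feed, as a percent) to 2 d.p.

CL = 442.22 %

Two-product formula at 75 µm:
r = (o − d)/(d − u)
r = (80.6 − 40.8)/(40.8 − 31.8) = 39.8/9.0 = 4.4222
CL = 100·r = 442.22 %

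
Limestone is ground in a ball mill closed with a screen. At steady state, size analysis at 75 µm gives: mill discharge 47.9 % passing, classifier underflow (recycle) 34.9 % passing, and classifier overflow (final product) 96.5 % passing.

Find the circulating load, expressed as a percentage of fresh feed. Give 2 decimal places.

CL = 373.85 %

Classifier node, passing 75 µm:
(1+r)d = ru + o → r = (o−d)/(d−u)
r = (96.5 − 47.9)/(47.9 − 34.9) = 48.6/13.0 = 3.7385
CL = 100·r = 373.85 %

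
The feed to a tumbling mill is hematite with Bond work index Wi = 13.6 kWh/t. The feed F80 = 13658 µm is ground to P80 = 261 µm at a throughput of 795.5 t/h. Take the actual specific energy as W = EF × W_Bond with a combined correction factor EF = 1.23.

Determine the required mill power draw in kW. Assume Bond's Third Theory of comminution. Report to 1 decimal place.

W = 10 Wi (P80^-0.5 − F80^-0.5)
W = 10·13.6·(1/√261 − 1/√13658) = 10·13.6·(0.053342) = 7.2545 kWh/t
W_actual = 1.23 × 7.2545 = 8.9230 kWh/t
Mill draw = 8.9230 × 795.5 = 7098.3 kW

P = 7098.3 kW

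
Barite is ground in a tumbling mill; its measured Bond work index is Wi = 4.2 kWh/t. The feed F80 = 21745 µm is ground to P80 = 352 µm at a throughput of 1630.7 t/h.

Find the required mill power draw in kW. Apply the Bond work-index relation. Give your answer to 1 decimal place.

W = 10 Wi / √P80 − 10 Wi / √F80
W = 10·4.2·(1/√352 − 1/√21745) = 10·4.2·(0.046519) = 1.9538 kWh/t
P = W·T = 1.9538·1630.7 = 3186.0 kW

P = 3186.0 kW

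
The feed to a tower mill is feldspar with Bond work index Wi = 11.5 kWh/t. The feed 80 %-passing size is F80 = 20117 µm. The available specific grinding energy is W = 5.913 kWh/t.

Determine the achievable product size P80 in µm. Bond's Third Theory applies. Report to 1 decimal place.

P80 = 292.5 µm

Bond:  W = 10 Wi (1/√P − 1/√F)
1/√P80 = 1/√F80 + W/(10·Wi)
  = 5.9130/(10·11.5) + 1/√20117 = 0.051417 + 0.007050 = 0.058468
P80 = (1/0.058468)² = 17.1034² = 292.53 µm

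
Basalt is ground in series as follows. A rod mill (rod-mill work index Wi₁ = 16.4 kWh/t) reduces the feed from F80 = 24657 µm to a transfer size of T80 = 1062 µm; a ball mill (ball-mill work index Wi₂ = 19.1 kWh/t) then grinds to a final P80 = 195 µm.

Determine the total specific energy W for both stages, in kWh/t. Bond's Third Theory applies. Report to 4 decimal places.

W = 10 Wi (P80^-0.5 − F80^-0.5)
Stage 1 (24657→1062 µm, Wi₁=16.4): W₁ = 10·16.4·(0.030686 − 0.006368) = 3.9881 kWh/t
Stage 2 (1062→195 µm, Wi₂=19.1): W₂ = 10·19.1·(0.071611 − 0.030686) = 7.8168 kWh/t
W = W₁ + W₂ = 3.9881 + 7.8168 = 11.8049 kWh/t

W = 11.8049 kWh/t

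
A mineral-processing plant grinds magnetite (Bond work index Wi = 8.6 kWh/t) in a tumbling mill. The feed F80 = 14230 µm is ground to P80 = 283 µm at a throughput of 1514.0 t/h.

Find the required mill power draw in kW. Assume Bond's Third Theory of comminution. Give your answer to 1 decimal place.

P = 6648.3 kW

Bond:  W = 10 Wi (1/√P − 1/√F)
W = 10·8.6·(1/√283 − 1/√14230) = 10·8.6·(0.051061) = 4.3912 kWh/t
Power = W × throughput = 4.3912 kWh/t × 1514.0 t/h = 6648.3 kW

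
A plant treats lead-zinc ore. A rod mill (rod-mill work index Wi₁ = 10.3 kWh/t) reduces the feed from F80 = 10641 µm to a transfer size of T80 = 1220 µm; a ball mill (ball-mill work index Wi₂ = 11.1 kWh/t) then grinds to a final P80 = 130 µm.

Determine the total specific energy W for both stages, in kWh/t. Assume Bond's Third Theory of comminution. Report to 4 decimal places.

W = 8.5078 kWh/t

W = 10 Wi / √P80 − 10 Wi / √F80
Stage 1 (10641→1220 µm, Wi₁=10.3): W₁ = 10·10.3·(0.028630 − 0.009694) = 1.9504 kWh/t
Stage 2 (1220→130 µm, Wi₂=11.1): W₂ = 10·11.1·(0.087706 − 0.028630) = 6.5574 kWh/t
W = W₁ + W₂ = 1.9504 + 6.5574 = 8.5078 kWh/t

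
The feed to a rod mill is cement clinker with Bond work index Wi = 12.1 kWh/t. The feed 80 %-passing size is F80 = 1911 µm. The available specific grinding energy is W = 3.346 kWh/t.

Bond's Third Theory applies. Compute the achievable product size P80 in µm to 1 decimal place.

P80 = 391.7 µm

W_Bond = 10·Wi·(1/√P₈₀ − 1/√F₈₀)
P80^-0.5 = F80^-0.5 + W/(10 Wi)
  = 3.3460/(10·12.1) + 1/√1911 = 0.027653 + 0.022875 = 0.050528
P80 = (1/0.050528)² = 19.7909² = 391.68 µm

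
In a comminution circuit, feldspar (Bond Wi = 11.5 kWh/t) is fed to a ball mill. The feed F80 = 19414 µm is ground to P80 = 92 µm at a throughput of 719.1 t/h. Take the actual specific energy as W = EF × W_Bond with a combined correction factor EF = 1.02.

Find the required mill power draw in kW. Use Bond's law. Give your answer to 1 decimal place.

P = 8188.8 kW

Bond: W = 10·Wi·(1/√P80 − 1/√F80)
W = 10·11.5·(1/√92 − 1/√19414) = 10·11.5·(0.097080) = 11.1642 kWh/t
Corrected W = EF·W_Bond = 1.02·11.1642 = 11.3875 kWh/t
Power = W × throughput = 11.3875 kWh/t × 719.1 t/h = 8188.8 kW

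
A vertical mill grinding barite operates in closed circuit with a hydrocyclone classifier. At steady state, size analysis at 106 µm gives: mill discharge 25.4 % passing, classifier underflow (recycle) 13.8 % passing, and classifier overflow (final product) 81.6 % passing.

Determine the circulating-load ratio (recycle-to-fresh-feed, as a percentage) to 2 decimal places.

CL = 484.48 %

Balance %-passing 106 µm (r = R/F):
(1+r)·d = r·u + o ⇒ r = (o−d)/(d−u)
r = (81.6 − 25.4)/(25.4 − 13.8) = 56.2/11.6 = 4.8448
CL = 100·r = 484.48 %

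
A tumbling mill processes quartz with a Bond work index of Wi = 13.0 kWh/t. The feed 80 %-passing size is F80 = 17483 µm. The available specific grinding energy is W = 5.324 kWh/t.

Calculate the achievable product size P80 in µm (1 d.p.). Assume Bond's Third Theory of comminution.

P80 = 424.8 µm

Bond:  W = 10 Wi (1/√P − 1/√F)
1/√P80 = 1/√F80 + W/(10·Wi)
  = 5.3240/(10·13.0) + 1/√17483 = 0.040954 + 0.007563 = 0.048517
P80 = (1/0.048517)² = 20.6114² = 424.83 µm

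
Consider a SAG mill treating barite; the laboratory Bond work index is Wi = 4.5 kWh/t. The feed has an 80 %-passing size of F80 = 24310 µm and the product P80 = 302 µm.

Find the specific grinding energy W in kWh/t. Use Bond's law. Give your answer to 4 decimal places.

W = 2.3008 kWh/t

W = 10 Wi (P80^-0.5 − F80^-0.5)
1/√302 = 0.057544;  1/√24310 = 0.006414
W = 10·4.5·(0.057544 − 0.006414) = 2.3008 kWh/t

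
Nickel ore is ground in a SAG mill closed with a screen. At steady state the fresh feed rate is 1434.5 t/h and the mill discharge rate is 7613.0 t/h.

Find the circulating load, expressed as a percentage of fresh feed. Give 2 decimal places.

CL = 430.71 %

Mill node: discharge = fresh + recycle.
R = M − F = 7613.0 − 1434.5 = 6178.5 t/h
CL = 100·R/F = 100·6178.5/1434.5 = 430.71 %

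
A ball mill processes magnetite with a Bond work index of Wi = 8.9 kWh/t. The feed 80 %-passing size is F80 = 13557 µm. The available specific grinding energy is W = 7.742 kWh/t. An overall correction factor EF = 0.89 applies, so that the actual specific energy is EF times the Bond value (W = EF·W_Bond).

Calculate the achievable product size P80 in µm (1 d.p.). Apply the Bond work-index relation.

Bond:  W = 10 Wi (1/√P − 1/√F)
W_Bond = W / EF = 7.742 / 0.89 = 8.6989 kWh/t
⇒ 1/√P80 = W_Bond/(10·Wi) + 1/√F80
  = 8.6989/(10·8.9) + 1/√13557 = 0.097740 + 0.008589 = 0.106329
P80 = (1/0.106329)² = 9.4048² = 88.45 µm

P80 = 88.5 µm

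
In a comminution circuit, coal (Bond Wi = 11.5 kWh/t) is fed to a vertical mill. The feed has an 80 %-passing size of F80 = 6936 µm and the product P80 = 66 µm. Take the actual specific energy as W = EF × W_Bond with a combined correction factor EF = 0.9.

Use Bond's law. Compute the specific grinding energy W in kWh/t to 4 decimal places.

W = 11.4972 kWh/t

W = 10·Wi·(P80^(-½) − F80^(-½))
1/√66 = 0.123091;  1/√6936 = 0.012007
W = 10·11.5·(0.123091 − 0.012007) = 12.7747 kWh/t
W_actual = 0.9 × 12.7747 = 11.4972 kWh/t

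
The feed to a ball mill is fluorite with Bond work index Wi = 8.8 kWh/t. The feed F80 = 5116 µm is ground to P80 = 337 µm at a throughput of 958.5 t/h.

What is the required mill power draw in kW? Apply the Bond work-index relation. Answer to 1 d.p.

W = 10 Wi (1/√P80 − 1/√F80)  [Bond]
W = 10·8.8·(1/√337 − 1/√5116) = 10·8.8·(0.040493) = 3.5633 kWh/t
Mill draw = 3.5633 × 958.5 = 3415.5 kW

P = 3415.5 kW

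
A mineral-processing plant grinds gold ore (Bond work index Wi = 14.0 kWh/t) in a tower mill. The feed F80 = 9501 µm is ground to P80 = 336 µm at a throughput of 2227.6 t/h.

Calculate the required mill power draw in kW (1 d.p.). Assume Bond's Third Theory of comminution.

Bond: W = 10·Wi·(1/√P80 − 1/√F80)
W = 10·14.0·(1/√336 − 1/√9501) = 10·14.0·(0.044295) = 6.2013 kWh/t
P = W·T = 6.2013·2227.6 = 13814.1 kW

P = 13814.1 kW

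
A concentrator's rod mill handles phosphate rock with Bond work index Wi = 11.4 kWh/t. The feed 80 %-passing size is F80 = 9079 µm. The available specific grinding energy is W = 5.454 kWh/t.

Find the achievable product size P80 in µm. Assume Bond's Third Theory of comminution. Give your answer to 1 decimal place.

W = 10 Wi (1/√P80 − 1/√F80)  [Bond]
⇒ 1/√P80 = W/(10·Wi) + 1/√F80
  = 5.4540/(10·11.4) + 1/√9079 = 0.047842 + 0.010495 = 0.058337
P80 = (1/0.058337)² = 17.1418² = 293.84 µm

P80 = 293.8 µm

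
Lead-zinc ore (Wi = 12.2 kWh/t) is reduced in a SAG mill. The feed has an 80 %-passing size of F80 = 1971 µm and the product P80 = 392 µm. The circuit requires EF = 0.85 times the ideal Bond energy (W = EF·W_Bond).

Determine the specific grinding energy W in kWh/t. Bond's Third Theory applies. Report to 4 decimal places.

W = 2.9018 kWh/t

W = 10 Wi (P80^-0.5 − F80^-0.5)
1/√392 = 0.050508;  1/√1971 = 0.022525
W = 10·12.2·(0.050508 − 0.022525) = 3.4139 kWh/t
With EF = 0.85: W = 3.4139·0.85 = 2.9018 kWh/t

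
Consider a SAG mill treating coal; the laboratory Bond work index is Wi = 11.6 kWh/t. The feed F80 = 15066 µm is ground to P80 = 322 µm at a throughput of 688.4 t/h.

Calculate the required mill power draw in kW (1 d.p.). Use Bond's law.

W = 10 Wi / √P80 − 10 Wi / √F80
W = 10·11.6·(1/√322 − 1/√15066) = 10·11.6·(0.047581) = 5.5194 kWh/t
P = W·T = 5.5194·688.4 = 3799.5 kW

P = 3799.5 kW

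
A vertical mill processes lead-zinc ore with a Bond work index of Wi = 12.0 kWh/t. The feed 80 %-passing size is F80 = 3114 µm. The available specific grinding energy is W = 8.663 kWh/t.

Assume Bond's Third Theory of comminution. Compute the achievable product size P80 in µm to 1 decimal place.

W = 10 Wi (P80^-0.5 − F80^-0.5)
P80^-0.5 = F80^-0.5 + W/(10 Wi)
  = 8.6630/(10·12.0) + 1/√3114 = 0.072192 + 0.017920 = 0.090112
P80 = (1/0.090112)² = 11.0973² = 123.15 µm

P80 = 123.2 µm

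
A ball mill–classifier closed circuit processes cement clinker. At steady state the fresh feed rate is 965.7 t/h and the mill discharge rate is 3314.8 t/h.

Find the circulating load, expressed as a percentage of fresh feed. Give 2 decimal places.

CL = 243.25 %

M = F + R at steady state, so:
R = M − F = 3314.8 − 965.7 = 2349.1 t/h
CL = 100·R/F = 100·2349.1/965.7 = 243.25 %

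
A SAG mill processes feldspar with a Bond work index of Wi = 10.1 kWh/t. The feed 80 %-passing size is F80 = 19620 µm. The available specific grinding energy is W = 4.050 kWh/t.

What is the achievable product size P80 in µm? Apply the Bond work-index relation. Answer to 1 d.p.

W_Bond = 10·Wi·(1/√P₈₀ − 1/√F₈₀)
P80^(−½) = W/(10 Wi) + F80^(−½)
  = 4.0500/(10·10.1) + 1/√19620 = 0.040099 + 0.007139 = 0.047238
P80 = (1/0.047238)² = 21.1693² = 448.14 µm

P80 = 448.1 µm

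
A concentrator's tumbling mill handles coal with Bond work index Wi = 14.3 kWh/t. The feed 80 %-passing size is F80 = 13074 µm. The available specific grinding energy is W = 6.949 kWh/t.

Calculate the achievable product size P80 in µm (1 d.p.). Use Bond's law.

W_Bond = 10·Wi·(1/√P₈₀ − 1/√F₈₀)
1/√P80 = 1/√F80 + W/(10·Wi)
  = 6.9490/(10·14.3) + 1/√13074 = 0.048594 + 0.008746 = 0.057340
P80 = (1/0.057340)² = 17.4398² = 304.15 µm

P80 = 304.1 µm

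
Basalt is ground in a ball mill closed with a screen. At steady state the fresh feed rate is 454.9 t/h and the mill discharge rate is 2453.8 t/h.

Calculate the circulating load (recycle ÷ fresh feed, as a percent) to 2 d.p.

CL = 439.42 %

Discharge = new feed + return, hence
R = M − F = 2453.8 − 454.9 = 1998.9 t/h
CL = 100·R/F = 100·1998.9/454.9 = 439.42 %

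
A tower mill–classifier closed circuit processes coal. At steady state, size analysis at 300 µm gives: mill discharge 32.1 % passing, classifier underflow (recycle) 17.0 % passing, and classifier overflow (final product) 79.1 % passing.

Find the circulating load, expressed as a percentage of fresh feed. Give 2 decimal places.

Balance %-passing 300 µm (r = R/F):
(1+r)d = ru + o → r = (o−d)/(d−u)
r = (79.1 − 32.1)/(32.1 − 17.0) = 47.0/15.1 = 3.1126
CL = 100·r = 311.26 %

CL = 311.26 %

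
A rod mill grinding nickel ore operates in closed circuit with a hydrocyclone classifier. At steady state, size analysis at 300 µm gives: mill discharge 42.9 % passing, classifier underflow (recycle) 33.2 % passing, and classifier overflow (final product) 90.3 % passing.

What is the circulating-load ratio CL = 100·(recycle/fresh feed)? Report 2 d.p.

Let r = R/F. Size balance at 300 µm:
(1+r)·d = r·u + o ⇒ r = (o−d)/(d−u)
r = (90.3 − 42.9)/(42.9 − 33.2) = 47.4/9.7 = 4.8866
CL = 100·r = 488.66 %

CL = 488.66 %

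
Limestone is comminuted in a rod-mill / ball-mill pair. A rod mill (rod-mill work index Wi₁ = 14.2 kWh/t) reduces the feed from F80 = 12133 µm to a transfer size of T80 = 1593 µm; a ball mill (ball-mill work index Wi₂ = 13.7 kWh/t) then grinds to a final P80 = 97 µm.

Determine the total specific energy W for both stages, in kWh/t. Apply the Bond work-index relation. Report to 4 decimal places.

W = 12.7464 kWh/t

W = 10 Wi / √P80 − 10 Wi / √F80
Stage 1 (12133→1593 µm, Wi₁=14.2): W₁ = 10·14.2·(0.025055 − 0.009079) = 2.2686 kWh/t
Stage 2 (1593→97 µm, Wi₂=13.7): W₂ = 10·13.7·(0.101535 − 0.025055) = 10.4777 kWh/t
W = W₁ + W₂ = 2.2686 + 10.4777 = 12.7464 kWh/t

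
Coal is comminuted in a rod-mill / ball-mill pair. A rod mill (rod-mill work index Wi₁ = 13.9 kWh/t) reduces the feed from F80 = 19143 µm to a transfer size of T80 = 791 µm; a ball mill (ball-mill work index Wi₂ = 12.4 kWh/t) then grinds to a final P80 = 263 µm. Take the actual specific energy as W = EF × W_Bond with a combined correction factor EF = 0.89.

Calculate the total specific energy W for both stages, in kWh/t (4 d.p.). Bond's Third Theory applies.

W = 10·Wi·[P80^(−½) − F80^(−½)]
Stage 1 (19143→791 µm, Wi₁=13.9): W₁ = 10·13.9·(0.035556 − 0.007228) = 3.9376 kWh/t
Stage 2 (791→263 µm, Wi₂=12.4): W₂ = 10·12.4·(0.061663 − 0.035556) = 3.2372 kWh/t
W = W₁ + W₂ = 3.9376 + 3.2372 = 7.1749 kWh/t
With EF = 0.89: W = 7.1749·0.89 = 6.3856 kWh/t

W = 6.3856 kWh/t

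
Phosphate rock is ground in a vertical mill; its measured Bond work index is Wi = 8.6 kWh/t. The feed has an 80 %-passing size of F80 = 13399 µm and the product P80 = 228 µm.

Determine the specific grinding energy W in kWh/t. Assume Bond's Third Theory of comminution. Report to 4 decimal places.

W = 10 Wi (1/√P80 − 1/√F80)  [Bond]
1/√228 = 0.066227;  1/√13399 = 0.008639
W = 10·8.6·(0.066227 − 0.008639) = 4.9525 kWh/t

W = 4.9525 kWh/t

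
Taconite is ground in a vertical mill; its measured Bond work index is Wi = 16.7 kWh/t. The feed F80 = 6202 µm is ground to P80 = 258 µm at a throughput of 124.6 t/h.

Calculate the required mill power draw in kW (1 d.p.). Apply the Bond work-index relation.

Bond: W = 10·Wi·(1/√P80 − 1/√F80)
W = 10·16.7·(1/√258 − 1/√6202) = 10·16.7·(0.049559) = 8.2764 kWh/t
P_mill = W·ṁ = 8.2764·124.6 = 1031.2 kW

P = 1031.2 kW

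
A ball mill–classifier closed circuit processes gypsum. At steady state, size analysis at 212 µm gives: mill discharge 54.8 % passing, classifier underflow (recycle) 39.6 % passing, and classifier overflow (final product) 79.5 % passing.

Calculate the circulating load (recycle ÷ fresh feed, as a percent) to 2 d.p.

CL = 162.50 %

Classifier node, passing 212 µm:
(1+r)·d = r·u + o ⇒ r = (o−d)/(d−u)
r = (79.5 − 54.8)/(54.8 − 39.6) = 24.7/15.2 = 1.6250
CL = 100·r = 162.50 %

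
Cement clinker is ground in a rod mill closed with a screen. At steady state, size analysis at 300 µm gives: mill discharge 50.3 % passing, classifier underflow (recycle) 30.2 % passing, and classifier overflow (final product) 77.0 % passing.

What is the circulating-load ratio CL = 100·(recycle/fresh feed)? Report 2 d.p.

CL = 132.84 %

Two-product formula at 300 µm:
d + r·d = r·u + o → r(d−u) = o−d
r = (77.0 − 50.3)/(50.3 − 30.2) = 26.7/20.1 = 1.3284
CL = 100·r = 132.84 %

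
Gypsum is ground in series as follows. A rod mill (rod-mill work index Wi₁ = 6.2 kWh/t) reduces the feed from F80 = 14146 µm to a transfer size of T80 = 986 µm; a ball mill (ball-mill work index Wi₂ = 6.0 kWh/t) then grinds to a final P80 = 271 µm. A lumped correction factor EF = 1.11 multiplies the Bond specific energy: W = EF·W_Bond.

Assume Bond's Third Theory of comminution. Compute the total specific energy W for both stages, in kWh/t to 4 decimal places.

W = 3.5377 kWh/t

W = 10 Wi (P80^-0.5 − F80^-0.5)
Stage 1 (14146→986 µm, Wi₁=6.2): W₁ = 10·6.2·(0.031846 − 0.008408) = 1.4532 kWh/t
Stage 2 (986→271 µm, Wi₂=6.0): W₂ = 10·6.0·(0.060746 − 0.031846) = 1.7340 kWh/t
W = W₁ + W₂ = 1.4532 + 1.7340 = 3.1871 kWh/t
Corrected W = EF·W_Bond = 1.11·3.1871 = 3.5377 kWh/t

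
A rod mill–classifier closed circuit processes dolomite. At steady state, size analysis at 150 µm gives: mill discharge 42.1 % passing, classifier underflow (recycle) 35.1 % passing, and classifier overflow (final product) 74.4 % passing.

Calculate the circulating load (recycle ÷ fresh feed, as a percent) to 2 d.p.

CL = 461.43 %

Balance %-passing 150 µm (r = R/F):
r = (o − d)/(d − u)
r = (74.4 − 42.1)/(42.1 − 35.1) = 32.3/7.0 = 4.6143
CL = 100·r = 461.43 %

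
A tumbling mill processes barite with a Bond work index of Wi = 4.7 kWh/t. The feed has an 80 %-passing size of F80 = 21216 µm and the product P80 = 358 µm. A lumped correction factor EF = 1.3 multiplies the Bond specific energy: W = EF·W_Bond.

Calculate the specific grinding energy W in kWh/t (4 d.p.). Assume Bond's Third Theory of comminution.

W_Bond = 10·Wi·(1/√P₈₀ − 1/√F₈₀)
1/√358 = 0.052852;  1/√21216 = 0.006865
W = 10·4.7·(0.052852 − 0.006865) = 2.1614 kWh/t
Apply correction: 2.1614 × 1.3 = 2.8098 kWh/t

W = 2.8098 kWh/t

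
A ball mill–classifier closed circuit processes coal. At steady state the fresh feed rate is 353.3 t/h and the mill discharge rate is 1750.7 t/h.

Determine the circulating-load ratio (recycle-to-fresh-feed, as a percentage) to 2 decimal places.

CL = 395.53 %

Mill node: discharge = fresh + recycle.
R = M − F = 1750.7 − 353.3 = 1397.4 t/h
CL = 100·R/F = 100·1397.4/353.3 = 395.53 %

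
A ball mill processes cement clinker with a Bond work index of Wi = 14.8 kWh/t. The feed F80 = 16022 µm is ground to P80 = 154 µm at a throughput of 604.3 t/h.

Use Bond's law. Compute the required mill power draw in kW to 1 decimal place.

P = 6500.4 kW

Bond:  W = 10 Wi (1/√P − 1/√F)
W = 10·14.8·(1/√154 − 1/√16022) = 10·14.8·(0.072682) = 10.7569 kWh/t
P_mill = W·ṁ = 10.7569·604.3 = 6500.4 kW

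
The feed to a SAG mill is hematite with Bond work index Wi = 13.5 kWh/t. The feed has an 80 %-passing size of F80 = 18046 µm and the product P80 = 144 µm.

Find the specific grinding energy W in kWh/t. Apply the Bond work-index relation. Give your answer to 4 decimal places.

W = 10.2451 kWh/t

Bond:  W = 10 Wi (1/√P − 1/√F)
1/√144 = 0.083333;  1/√18046 = 0.007444
W = 10·13.5·(0.083333 − 0.007444) = 10.2451 kWh/t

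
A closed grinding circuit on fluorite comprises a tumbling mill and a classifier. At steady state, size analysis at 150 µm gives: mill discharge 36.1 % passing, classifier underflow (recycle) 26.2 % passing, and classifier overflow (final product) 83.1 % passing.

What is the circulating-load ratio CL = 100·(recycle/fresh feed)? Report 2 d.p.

CL = 474.75 %

Let r = R/F. Size balance at 150 µm:
d + r·d = r·u + o → r(d−u) = o−d
r = (83.1 − 36.1)/(36.1 − 26.2) = 47.0/9.9 = 4.7475
CL = 100·r = 474.75 %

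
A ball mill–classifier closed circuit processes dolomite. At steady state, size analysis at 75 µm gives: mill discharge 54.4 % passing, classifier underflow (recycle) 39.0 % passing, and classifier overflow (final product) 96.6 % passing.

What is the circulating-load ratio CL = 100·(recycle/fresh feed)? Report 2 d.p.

Let r = R/F. Size balance at 75 µm:
d + r·d = r·u + o → r(d−u) = o−d
r = (96.6 − 54.4)/(54.4 − 39.0) = 42.2/15.4 = 2.7403
CL = 100·r = 274.03 %

CL = 274.03 %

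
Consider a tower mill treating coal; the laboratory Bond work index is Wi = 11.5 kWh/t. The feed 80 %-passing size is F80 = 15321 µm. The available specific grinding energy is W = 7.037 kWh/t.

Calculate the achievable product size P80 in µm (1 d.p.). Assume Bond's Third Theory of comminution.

Bond: W = 10·Wi·(1/√P80 − 1/√F80)
P80^-0.5 = F80^-0.5 + W/(10 Wi)
  = 7.0370/(10·11.5) + 1/√15321 = 0.061191 + 0.008079 = 0.069270
P80 = (1/0.069270)² = 14.4362² = 208.40 µm

P80 = 208.4 µm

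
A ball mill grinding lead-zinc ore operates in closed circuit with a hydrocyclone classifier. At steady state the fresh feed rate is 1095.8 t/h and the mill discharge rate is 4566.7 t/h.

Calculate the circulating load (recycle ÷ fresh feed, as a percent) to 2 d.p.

Discharge = new feed + return, hence
R = M − F = 4566.7 − 1095.8 = 3470.9 t/h
CL = 100·R/F = 100·3470.9/1095.8 = 316.75 %

CL = 316.75 %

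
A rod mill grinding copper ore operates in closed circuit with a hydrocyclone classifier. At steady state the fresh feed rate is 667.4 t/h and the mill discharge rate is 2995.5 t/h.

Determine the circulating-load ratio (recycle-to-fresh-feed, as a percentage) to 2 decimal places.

CL = 348.83 %

Steady state: M = F + R.
R = M − F = 2995.5 − 667.4 = 2328.1 t/h
CL = 100·R/F = 100·2328.1/667.4 = 348.83 %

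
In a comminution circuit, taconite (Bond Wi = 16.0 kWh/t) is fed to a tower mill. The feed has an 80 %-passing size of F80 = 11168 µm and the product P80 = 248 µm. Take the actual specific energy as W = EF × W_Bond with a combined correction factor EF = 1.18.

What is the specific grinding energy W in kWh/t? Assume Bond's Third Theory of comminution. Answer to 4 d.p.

W_Bond = 10·Wi·(1/√P₈₀ − 1/√F₈₀)
1/√248 = 0.063500;  1/√11168 = 0.009463
W = 10·16.0·(0.063500 − 0.009463) = 8.6460 kWh/t
Corrected W = EF·W_Bond = 1.18·8.6460 = 10.2023 kWh/t

W = 10.2023 kWh/t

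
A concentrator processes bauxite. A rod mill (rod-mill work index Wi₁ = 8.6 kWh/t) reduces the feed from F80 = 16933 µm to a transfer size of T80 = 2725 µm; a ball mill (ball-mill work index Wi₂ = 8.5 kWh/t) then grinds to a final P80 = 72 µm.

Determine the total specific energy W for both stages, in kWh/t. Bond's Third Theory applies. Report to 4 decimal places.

W = 10·Wi·[P80^(−½) − F80^(−½)]
Stage 1 (16933→2725 µm, Wi₁=8.6): W₁ = 10·8.6·(0.019157 − 0.007685) = 0.9866 kWh/t
Stage 2 (2725→72 µm, Wi₂=8.5): W₂ = 10·8.5·(0.117851 − 0.019157) = 8.3890 kWh/t
W = W₁ + W₂ = 0.9866 + 8.3890 = 9.3756 kWh/t

W = 9.3756 kWh/t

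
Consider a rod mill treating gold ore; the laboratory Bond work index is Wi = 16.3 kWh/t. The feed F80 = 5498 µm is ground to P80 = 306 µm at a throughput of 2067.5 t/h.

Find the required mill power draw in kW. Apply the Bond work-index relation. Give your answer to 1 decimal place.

W = 10 Wi (1/√P80 − 1/√F80)  [Bond]
W = 10·16.3·(1/√306 − 1/√5498) = 10·16.3·(0.043680) = 7.1198 kWh/t
Power = W × throughput = 7.1198 kWh/t × 2067.5 t/h = 14720.2 kW

P = 14720.2 kW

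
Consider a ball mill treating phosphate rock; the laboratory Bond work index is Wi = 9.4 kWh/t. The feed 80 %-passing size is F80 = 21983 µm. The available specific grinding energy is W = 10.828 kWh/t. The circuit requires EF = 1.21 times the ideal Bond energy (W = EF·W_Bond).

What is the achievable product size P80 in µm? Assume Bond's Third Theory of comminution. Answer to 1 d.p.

W = 10 Wi / √P80 − 10 Wi / √F80
W_Bond = W / EF = 10.828 / 1.21 = 8.9488 kWh/t
P80^-0.5 = F80^-0.5 + W_Bond/(10 Wi)
  = 8.9488/(10·9.4) + 1/√21983 = 0.095200 + 0.006745 = 0.101944
P80 = (1/0.101944)² = 9.8093² = 96.22 µm

P80 = 96.2 µm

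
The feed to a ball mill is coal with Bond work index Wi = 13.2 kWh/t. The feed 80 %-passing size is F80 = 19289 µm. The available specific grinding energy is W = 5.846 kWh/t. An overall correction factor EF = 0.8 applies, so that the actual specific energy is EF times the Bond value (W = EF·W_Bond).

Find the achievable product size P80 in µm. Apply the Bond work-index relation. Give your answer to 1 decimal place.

P80 = 255.5 µm

W = 10·Wi·(P80^(-½) − F80^(-½))
W_Bond = W / EF = 5.846 / 0.8 = 7.3075 kWh/t
P80^-0.5 = F80^-0.5 + W_Bond/(10 Wi)
  = 7.3075/(10·13.2) + 1/√19289 = 0.055360 + 0.007200 = 0.062560
P80 = (1/0.062560)² = 15.9846² = 255.51 µm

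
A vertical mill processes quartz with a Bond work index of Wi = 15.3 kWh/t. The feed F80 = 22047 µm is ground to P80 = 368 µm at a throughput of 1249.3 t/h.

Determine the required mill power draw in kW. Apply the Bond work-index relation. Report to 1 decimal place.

P = 8676.7 kW

W = 10·Wi·[P80^(−½) − F80^(−½)]
W = 10·15.3·(1/√368 − 1/√22047) = 10·15.3·(0.045394) = 6.9453 kWh/t
P = W·T = 6.9453·1249.3 = 8676.7 kW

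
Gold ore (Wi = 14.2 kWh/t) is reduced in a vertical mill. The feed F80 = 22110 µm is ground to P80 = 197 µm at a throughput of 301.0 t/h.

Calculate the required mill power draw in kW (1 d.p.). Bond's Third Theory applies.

W_Bond = 10·Wi·(1/√P₈₀ − 1/√F₈₀)
W = 10·14.2·(1/√197 − 1/√22110) = 10·14.2·(0.064522) = 9.1621 kWh/t
Power = W × throughput = 9.1621 kWh/t × 301.0 t/h = 2757.8 kW

P = 2757.8 kW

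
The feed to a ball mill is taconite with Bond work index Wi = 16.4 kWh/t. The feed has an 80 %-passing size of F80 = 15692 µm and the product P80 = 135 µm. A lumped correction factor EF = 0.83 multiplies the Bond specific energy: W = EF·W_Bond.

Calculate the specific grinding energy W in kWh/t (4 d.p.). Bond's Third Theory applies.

W = 10 Wi / √P80 − 10 Wi / √F80
1/√135 = 0.086066;  1/√15692 = 0.007983
W = 10·16.4·(0.086066 − 0.007983) = 12.8057 kWh/t
W_actual = 0.83 × 12.8057 = 10.6287 kWh/t

W = 10.6287 kWh/t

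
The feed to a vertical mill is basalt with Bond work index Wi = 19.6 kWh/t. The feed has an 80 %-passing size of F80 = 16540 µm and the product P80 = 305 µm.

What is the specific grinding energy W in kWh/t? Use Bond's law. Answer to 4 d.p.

W = 9.6989 kWh/t

Bond: W = 10·Wi·(1/√P80 − 1/√F80)
1/√305 = 0.057260;  1/√16540 = 0.007776
W = 10·19.6·(0.057260 − 0.007776) = 9.6989 kWh/t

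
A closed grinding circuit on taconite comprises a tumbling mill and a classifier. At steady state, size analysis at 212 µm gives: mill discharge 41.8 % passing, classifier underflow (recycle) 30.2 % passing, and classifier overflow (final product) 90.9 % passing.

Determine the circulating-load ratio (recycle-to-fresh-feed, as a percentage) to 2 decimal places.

Mass balance on the −212 µm fraction:
d + r·d = r·u + o → r(d−u) = o−d
r = (90.9 − 41.8)/(41.8 − 30.2) = 49.1/11.6 = 4.2328
CL = 100·r = 423.28 %

CL = 423.28 %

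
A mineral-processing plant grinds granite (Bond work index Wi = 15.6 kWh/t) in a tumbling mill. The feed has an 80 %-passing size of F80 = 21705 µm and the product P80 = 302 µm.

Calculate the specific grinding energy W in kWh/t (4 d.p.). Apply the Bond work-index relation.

W = 7.9179 kWh/t

W = 10 Wi (1/√P80 − 1/√F80)  [Bond]
1/√302 = 0.057544;  1/√21705 = 0.006788
W = 10·15.6·(0.057544 − 0.006788) = 7.9179 kWh/t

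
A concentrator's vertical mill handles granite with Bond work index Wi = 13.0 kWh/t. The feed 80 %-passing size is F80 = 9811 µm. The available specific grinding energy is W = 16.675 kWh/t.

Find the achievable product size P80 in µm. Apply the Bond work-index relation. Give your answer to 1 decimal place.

W = 10·Wi·[P80^(−½) − F80^(−½)]
P80^-0.5 = F80^-0.5 + W/(10 Wi)
  = 16.6750/(10·13.0) + 1/√9811 = 0.128269 + 0.010096 = 0.138365
P80 = (1/0.138365)² = 7.2273² = 52.23 µm

P80 = 52.2 µm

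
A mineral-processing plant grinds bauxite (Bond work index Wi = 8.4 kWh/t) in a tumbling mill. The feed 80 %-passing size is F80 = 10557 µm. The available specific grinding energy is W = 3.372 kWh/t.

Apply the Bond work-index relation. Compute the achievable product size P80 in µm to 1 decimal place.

Bond: W = 10·Wi·(1/√P80 − 1/√F80)
⇒ 1/√P80 = W/(10 Wi) + 1/√F80
  = 3.3720/(10·8.4) + 1/√10557 = 0.040143 + 0.009733 = 0.049875
P80 = (1/0.049875)² = 20.0499² = 402.00 µm

P80 = 402.0 µm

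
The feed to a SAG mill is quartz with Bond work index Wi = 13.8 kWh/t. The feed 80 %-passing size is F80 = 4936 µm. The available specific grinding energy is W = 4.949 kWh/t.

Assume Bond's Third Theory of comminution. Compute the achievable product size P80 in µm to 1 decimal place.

P80 = 398.5 µm

Bond:  W = 10 Wi (1/√P − 1/√F)
⇒ 1/√P80 = W/(10 Wi) + 1/√F80
  = 4.9490/(10·13.8) + 1/√4936 = 0.035862 + 0.014234 = 0.050096
P80 = (1/0.050096)² = 19.9617² = 398.47 µm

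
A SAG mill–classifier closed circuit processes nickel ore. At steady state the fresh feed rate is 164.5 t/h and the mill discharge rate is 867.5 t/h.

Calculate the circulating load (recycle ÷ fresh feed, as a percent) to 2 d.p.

CL = 427.36 %

Steady state: M = F + R.
R = M − F = 867.5 − 164.5 = 703.0 t/h
CL = 100·R/F = 100·703.0/164.5 = 427.36 %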